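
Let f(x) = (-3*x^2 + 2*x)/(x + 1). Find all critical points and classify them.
f'(x) = (-3*x^2 - 6*x + 2)/(x^2 + 2*x + 1)

Solve f'(x) = 0:
  f'(x) = -(3*x^2 + 6*x - 2)/(x + 1)^2; the denominator is positive wherever f is defined, so f'(x) = 0 ⇔ -3*x^2 - 6*x + 2 = 0.
  3*x^2 + 6*x - 2 = 0 has no rational roots; quadratic formula: x = (-6 ± √60)/6.
  ⇒ x = -sqrt(15)/3 - 1 ≈ -2.2910, -1 + sqrt(15)/3 ≈ 0.2910

f''(x) = -10/(x^3 + 3*x^2 + 3*x + 1)
Second-derivative test at each critical point:
  f''(-2.2910) = 4.6476 > 0 → local minimum
  f''(0.2910) = -4.6476 < 0 → local maximum

Critical points: x = -sqrt(15)/3 - 1 ≈ -2.2910 (local minimum); x = -1 + sqrt(15)/3 ≈ 0.2910 (local maximum)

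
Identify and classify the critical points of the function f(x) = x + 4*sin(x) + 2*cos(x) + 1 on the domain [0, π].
f'(x) = -2*sin(x) + 4*cos(x) + 1

Solve f'(x) = 0 on [0, π]:
  f'(x) = 0 ⇔ -2*sin(x) + 4*cos(x) = -1. Write the left side as R·cos(x + φ) with R = √(4² + 2²) = 2*sqrt(5), cos φ = 2*sqrt(5)/5, sin φ = sqrt(5)/5; then cos(x + φ) = -sqrt(5)/10. Solve for x and keep the solutions lying in [0, π].
  ⇒ x = atan((1 + 2*sqrt(19))/(-2 + sqrt(19))) ≈ 1.3327

f''(x) = -4*sin(x) - 2*cos(x)
Second-derivative test at each critical point:
  f''(1.3327) = -4.3589 < 0 → local maximum

Critical points: x = atan((1 + 2*sqrt(19))/(-2 + sqrt(19))) ≈ 1.3327 (local maximum)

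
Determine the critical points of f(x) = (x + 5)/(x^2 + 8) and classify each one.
f'(x) = (x^2 - 2*x*(x + 5) + 8)/(x^2 + 8)^2

Solve f'(x) = 0:
  f'(x) = -(x^2 + 10*x - 8)/(x^2 + 8)^2; the denominator is positive wherever f is defined, so f'(x) = 0 ⇔ -x^2 - 10*x + 8 = 0.
  x^2 + 10*x - 8 = 0 has no rational roots; quadratic formula: x = (-10 ± √132)/2.
  ⇒ x = -sqrt(33) - 5 ≈ -10.7446, -5 + sqrt(33) ≈ 0.7446

f''(x) = 2*(4*x^2*(x + 5) - (3*x + 5)*(x^2 + 8))/(x^2 + 8)^3
Second-derivative test at each critical point:
  f''(-10.7446) = 0.0008 > 0 → local minimum
  f''(0.7446) = -0.1570 < 0 → local maximum

Critical points: x = -sqrt(33) - 5 ≈ -10.7446 (local minimum); x = -5 + sqrt(33) ≈ 0.7446 (local maximum)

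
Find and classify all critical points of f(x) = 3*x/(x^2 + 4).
f'(x) = 3*(4 - x^2)/(x^4 + 8*x^2 + 16)

Solve f'(x) = 0:
  f'(x) = -3*(x - 2)*(x + 2)/(x^2 + 4)^2; the denominator is positive wherever f is defined, so f'(x) = 0 ⇔ 12 - 3*x^2 = 0.
  Factor: 12 - 3*x^2 = -3*(x - 2)*(x + 2) = 0.
  ⇒ x = -2, 2

f''(x) = 6*x*(x^2 - 12)/(x^2 + 4)^3
Second-derivative test at each critical point:
  f''(-2) = 3/16 > 0 → local minimum
  f''(2) = -3/16 < 0 → local maximum

Critical points: x = -2 (local minimum); x = 2 (local maximum)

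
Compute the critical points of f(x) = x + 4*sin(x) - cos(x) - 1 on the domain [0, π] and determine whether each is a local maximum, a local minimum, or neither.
f'(x) = sin(x) + 4*cos(x) + 1

Solve f'(x) = 0 on [0, π]:
  f'(x) = 0 ⇔ sin(x) + 4*cos(x) = -1. Write the left side as R·cos(x + φ) with R = √(4² + (-1)²) = sqrt(17), cos φ = 4*sqrt(17)/17, sin φ = -sqrt(17)/17; then cos(x + φ) = -sqrt(17)/17. Solve for x and keep the solutions lying in [0, π].
  ⇒ x = pi - atan(15/8) ≈ 2.0608

f''(x) = -4*sin(x) + cos(x)
Second-derivative test at each critical point:
  f''(2.0608) = -4 < 0 → local maximum

Critical points: x = pi - atan(15/8) ≈ 2.0608 (local maximum)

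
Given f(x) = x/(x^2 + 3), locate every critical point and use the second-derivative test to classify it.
f'(x) = (3 - x^2)/(x^4 + 6*x^2 + 9)

Solve f'(x) = 0:
  f'(x) = -(x^2 - 3)/(x^2 + 3)^2; the denominator is positive wherever f is defined, so f'(x) = 0 ⇔ 3 - x^2 = 0.
  x^2 - 3 = 0 has no rational roots; quadratic formula: x = (0 ± √12)/2.
  ⇒ x = -sqrt(3) ≈ -1.7321, sqrt(3) ≈ 1.7321

f''(x) = 2*x*(x^2 - 9)/(x^2 + 3)^3
Second-derivative test at each critical point:
  f''(-1.7321) = 0.0962 > 0 → local minimum
  f''(1.7321) = -0.0962 < 0 → local maximum

Critical points: x = -sqrt(3) ≈ -1.7321 (local minimum); x = sqrt(3) ≈ 1.7321 (local maximum)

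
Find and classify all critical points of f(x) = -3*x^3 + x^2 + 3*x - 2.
f'(x) = -9*x^2 + 2*x + 3

Solve f'(x) = 0:
  9*x^2 - 2*x - 3 = 0 has no rational roots; quadratic formula: x = (2 ± √112)/18.
  ⇒ x = 1/9 - 2*sqrt(7)/9 ≈ -0.4768, 1/9 + 2*sqrt(7)/9 ≈ 0.6991

f''(x) = 2 - 18*x
Second-derivative test at each critical point:
  f''(-0.4768) = 10.5830 > 0 → local minimum
  f''(0.6991) = -10.5830 < 0 → local maximum

Critical points: x = 1/9 - 2*sqrt(7)/9 ≈ -0.4768 (local minimum); x = 1/9 + 2*sqrt(7)/9 ≈ 0.6991 (local maximum)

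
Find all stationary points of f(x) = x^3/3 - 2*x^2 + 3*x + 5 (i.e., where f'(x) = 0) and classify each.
f'(x) = x^2 - 4*x + 3

Solve f'(x) = 0:
  Factor: x^2 - 4*x + 3 = (x - 3)*(x - 1) = 0.
  ⇒ x = 1, 3

f''(x) = 2*x - 4
Second-derivative test at each critical point:
  f''(1) = -2 < 0 → local maximum
  f''(3) = 2 > 0 → local minimum

Critical points: x = 1 (local maximum); x = 3 (local minimum)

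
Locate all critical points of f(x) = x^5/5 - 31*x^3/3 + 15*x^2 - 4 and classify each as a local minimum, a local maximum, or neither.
f'(x) = x*(x^3 - 31*x + 30)

Solve f'(x) = 0:
  Factor: x^4 - 31*x^2 + 30*x = x*(x - 5)*(x - 1)*(x + 6) = 0.
  ⇒ x = -6, 0, 1, 5

f''(x) = 4*x^3 - 62*x + 30
Second-derivative test at each critical point:
  f''(-6) = -462 < 0 → local maximum
  f''(0) = 30 > 0 → local minimum
  f''(1) = -28 < 0 → local maximum
  f''(5) = 220 > 0 → local minimum

Critical points: x = -6 (local maximum); x = 0 (local minimum); x = 1 (local maximum); x = 5 (local minimum)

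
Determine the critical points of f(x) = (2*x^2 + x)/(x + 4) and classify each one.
f'(x) = 2*(x^2 + 8*x + 2)/(x^2 + 8*x + 16)

Solve f'(x) = 0:
  f'(x) = 2*(x^2 + 8*x + 2)/(x + 4)^2; the denominator is positive wherever f is defined, so f'(x) = 0 ⇔ 2*x^2 + 16*x + 4 = 0.
  Factor: 2*x^2 + 16*x + 4 = 2*(x^2 + 8*x + 2); x^2 + 8*x + 2 = 0 has no rational roots; quadratic formula: x = (-8 ± √56)/2.
  ⇒ x = -4 - sqrt(14) ≈ -7.7417, -4 + sqrt(14) ≈ -0.2583

f''(x) = 56/(x^3 + 12*x^2 + 48*x + 64)
Second-derivative test at each critical point:
  f''(-7.7417) = -1.0690 < 0 → local maximum
  f''(-0.2583) = 1.0690 > 0 → local minimum

Critical points: x = -4 - sqrt(14) ≈ -7.7417 (local maximum); x = -4 + sqrt(14) ≈ -0.2583 (local minimum)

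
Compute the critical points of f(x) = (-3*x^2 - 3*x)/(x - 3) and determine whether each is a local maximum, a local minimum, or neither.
f'(x) = 3*(-x^2 + 6*x + 3)/(x^2 - 6*x + 9)

Solve f'(x) = 0:
  f'(x) = -3*(x^2 - 6*x - 3)/(x - 3)^2; the denominator is positive wherever f is defined, so f'(x) = 0 ⇔ -3*x^2 + 18*x + 9 = 0.
  Factor: -3*x^2 + 18*x + 9 = -3*(x^2 - 6*x - 3); x^2 - 6*x - 3 = 0 has no rational roots; quadratic formula: x = (6 ± √48)/2.
  ⇒ x = 3 - 2*sqrt(3) ≈ -0.4641, 3 + 2*sqrt(3) ≈ 6.4641

f''(x) = -72/(x^3 - 9*x^2 + 27*x - 27)
Second-derivative test at each critical point:
  f''(-0.4641) = 1.7321 > 0 → local minimum
  f''(6.4641) = -1.7321 < 0 → local maximum

Critical points: x = 3 - 2*sqrt(3) ≈ -0.4641 (local minimum); x = 3 + 2*sqrt(3) ≈ 6.4641 (local maximum)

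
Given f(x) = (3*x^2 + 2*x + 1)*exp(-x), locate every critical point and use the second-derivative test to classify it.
f'(x) = (-3*x^2 + 4*x + 1)*exp(-x)

Solve f'(x) = 0:
  f'(x) = (-3*x^2 + 4*x + 1)·exp(-x) and exp(-x) > 0 for every x, so f'(x) = 0 ⇔ -3*x^2 + 4*x + 1 = 0.
  3*x^2 - 4*x - 1 = 0 has no rational roots; quadratic formula: x = (4 ± √28)/6.
  ⇒ x = 2/3 - sqrt(7)/3 ≈ -0.2153, 2/3 + sqrt(7)/3 ≈ 1.5486

f''(x) = (3*x^2 - 10*x + 3)*exp(-x)
Second-derivative test at each critical point:
  f''(-0.2153) = 6.5624 > 0 → local minimum
  f''(1.5486) = -1.1247 < 0 → local maximum

Critical points: x = 2/3 - sqrt(7)/3 ≈ -0.2153 (local minimum); x = 2/3 + sqrt(7)/3 ≈ 1.5486 (local maximum)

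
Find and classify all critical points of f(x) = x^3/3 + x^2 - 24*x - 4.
f'(x) = x^2 + 2*x - 24

Solve f'(x) = 0:
  Factor: x^2 + 2*x - 24 = (x - 4)*(x + 6) = 0.
  ⇒ x = -6, 4

f''(x) = 2*x + 2
Second-derivative test at each critical point:
  f''(-6) = -10 < 0 → local maximum
  f''(4) = 10 > 0 → local minimum

Critical points: x = -6 (local maximum); x = 4 (local minimum)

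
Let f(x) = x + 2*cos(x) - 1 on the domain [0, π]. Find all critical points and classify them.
f'(x) = 1 - 2*sin(x)

Solve f'(x) = 0 on [0, π]:
  f'(x) = 0 ⇔ sin(x) = 1/2, i.e. x = arcsin(1/2) + 2nπ or x = π − arcsin(1/2) + 2nπ; keep the solutions lying in [0, π].
  ⇒ x = pi/6 ≈ 0.5236, 5*pi/6 ≈ 2.6180

f''(x) = -2*cos(x)
Second-derivative test at each critical point:
  f''(0.5236) = -1.7321 < 0 → local maximum
  f''(2.6180) = 1.7321 > 0 → local minimum

Critical points: x = pi/6 ≈ 0.5236 (local maximum); x = 5*pi/6 ≈ 2.6180 (local minimum)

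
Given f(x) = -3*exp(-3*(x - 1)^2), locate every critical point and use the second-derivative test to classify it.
f'(x) = 18*(x - 1)*exp(-3*(x - 1)^2)

Solve f'(x) = 0:
  f'(x) = (18*x - 18)·exp(-3*(x - 1)^2) and exp(-3*(x - 1)^2) > 0 for every x, so f'(x) = 0 ⇔ 18*x - 18 = 0.
  Factor: 18*x - 18 = 18*(x - 1) = 0.
  ⇒ x = 1

f''(x) = 18*(1 - 6*(x - 1)^2)*exp(-3*(x - 1)^2)
Second-derivative test at each critical point:
  f''(1) = 18 > 0 → local minimum

Critical points: x = 1 (local minimum)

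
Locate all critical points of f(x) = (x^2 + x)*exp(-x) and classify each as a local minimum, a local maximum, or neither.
f'(x) = (-x^2 + x + 1)*exp(-x)

Solve f'(x) = 0:
  f'(x) = (-x^2 + x + 1)·exp(-x) and exp(-x) > 0 for every x, so f'(x) = 0 ⇔ -x^2 + x + 1 = 0.
  x^2 - x - 1 = 0 has no rational roots; quadratic formula: x = (1 ± √5)/2.
  ⇒ x = 1/2 - sqrt(5)/2 ≈ -0.6180, 1/2 + sqrt(5)/2 ≈ 1.6180

f''(x) = x*(x - 3)*exp(-x)
Second-derivative test at each critical point:
  f''(-0.6180) = 4.1485 > 0 → local minimum
  f''(1.6180) = -0.4434 < 0 → local maximum

Critical points: x = 1/2 - sqrt(5)/2 ≈ -0.6180 (local minimum); x = 1/2 + sqrt(5)/2 ≈ 1.6180 (local maximum)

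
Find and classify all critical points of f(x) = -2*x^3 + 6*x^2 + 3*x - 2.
f'(x) = -6*x^2 + 12*x + 3

Solve f'(x) = 0:
  Factor: -6*x^2 + 12*x + 3 = -3*(2*x^2 - 4*x - 1); 2*x^2 - 4*x - 1 = 0 has no rational roots; quadratic formula: x = (4 ± √24)/4.
  ⇒ x = 1 - sqrt(6)/2 ≈ -0.2247, 1 + sqrt(6)/2 ≈ 2.2247

f''(x) = 12 - 12*x
Second-derivative test at each critical point:
  f''(-0.2247) = 14.6969 > 0 → local minimum
  f''(2.2247) = -14.6969 < 0 → local maximum

Critical points: x = 1 - sqrt(6)/2 ≈ -0.2247 (local minimum); x = 1 + sqrt(6)/2 ≈ 2.2247 (local maximum)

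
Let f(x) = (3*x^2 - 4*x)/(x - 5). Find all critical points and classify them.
f'(x) = (3*x^2 - 30*x + 20)/(x^2 - 10*x + 25)

Solve f'(x) = 0:
  f'(x) = (3*x^2 - 30*x + 20)/(x - 5)^2; the denominator is positive wherever f is defined, so f'(x) = 0 ⇔ 3*x^2 - 30*x + 20 = 0.
  3*x^2 - 30*x + 20 = 0 has no rational roots; quadratic formula: x = (30 ± √660)/6.
  ⇒ x = 5 - sqrt(165)/3 ≈ 0.7183, sqrt(165)/3 + 5 ≈ 9.2817

f''(x) = 110/(x^3 - 15*x^2 + 75*x - 125)
Second-derivative test at each critical point:
  f''(0.7183) = -1.4013 < 0 → local maximum
  f''(9.2817) = 1.4013 > 0 → local minimum

Critical points: x = 5 - sqrt(165)/3 ≈ 0.7183 (local maximum); x = sqrt(165)/3 + 5 ≈ 9.2817 (local minimum)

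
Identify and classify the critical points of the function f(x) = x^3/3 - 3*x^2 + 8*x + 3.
f'(x) = x^2 - 6*x + 8

Solve f'(x) = 0:
  Factor: x^2 - 6*x + 8 = (x - 4)*(x - 2) = 0.
  ⇒ x = 2, 4

f''(x) = 2*x - 6
Second-derivative test at each critical point:
  f''(2) = -2 < 0 → local maximum
  f''(4) = 2 > 0 → local minimum

Critical points: x = 2 (local maximum); x = 4 (local minimum)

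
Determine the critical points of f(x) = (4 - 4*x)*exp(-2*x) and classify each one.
f'(x) = 4*(2*x - 3)*exp(-2*x)

Solve f'(x) = 0:
  f'(x) = (8*x - 12)·exp(-2*x) and exp(-2*x) > 0 for every x, so f'(x) = 0 ⇔ 8*x - 12 = 0.
  Factor: 8*x - 12 = 4*(2*x - 3) = 0.
  ⇒ x = 3/2

f''(x) = 16*(2 - x)*exp(-2*x)
Second-derivative test at each critical point:
  f''(3/2) = 0.3983 > 0 → local minimum

Critical points: x = 3/2 (local minimum)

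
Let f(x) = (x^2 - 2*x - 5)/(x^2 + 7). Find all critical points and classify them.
f'(x) = 2*(x^2 + 12*x - 7)/(x^4 + 14*x^2 + 49)

Solve f'(x) = 0:
  f'(x) = 2*(x^2 + 12*x - 7)/(x^2 + 7)^2; the denominator is positive wherever f is defined, so f'(x) = 0 ⇔ 2*x^2 + 24*x - 14 = 0.
  Factor: 2*x^2 + 24*x - 14 = 2*(x^2 + 12*x - 7); x^2 + 12*x - 7 = 0 has no rational roots; quadratic formula: x = (-12 ± √172)/2.
  ⇒ x = -sqrt(43) - 6 ≈ -12.5574, -6 + sqrt(43) ≈ 0.5574

f''(x) = 4*(-x^3 - 18*x^2 + 21*x + 42)/(x^6 + 21*x^4 + 147*x^2 + 343)
Second-derivative test at each critical point:
  f''(-12.5574) = -0.0010 < 0 → local maximum
  f''(0.5574) = 0.4908 > 0 → local minimum

Critical points: x = -sqrt(43) - 6 ≈ -12.5574 (local maximum); x = -6 + sqrt(43) ≈ 0.5574 (local minimum)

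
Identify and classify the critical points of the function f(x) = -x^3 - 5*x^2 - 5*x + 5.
f'(x) = -3*x^2 - 10*x - 5

Solve f'(x) = 0:
  3*x^2 + 10*x + 5 = 0 has no rational roots; quadratic formula: x = (-10 ± √40)/6.
  ⇒ x = -5/3 - sqrt(10)/3 ≈ -2.7208, -5/3 + sqrt(10)/3 ≈ -0.6126

f''(x) = -6*x - 10
Second-derivative test at each critical point:
  f''(-2.7208) = 6.3246 > 0 → local minimum
  f''(-0.6126) = -6.3246 < 0 → local maximum

Critical points: x = -5/3 - sqrt(10)/3 ≈ -2.7208 (local minimum); x = -5/3 + sqrt(10)/3 ≈ -0.6126 (local maximum)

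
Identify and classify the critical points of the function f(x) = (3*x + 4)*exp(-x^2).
f'(x) = (-2*x*(3*x + 4) + 3)*exp(-x^2)

Solve f'(x) = 0:
  f'(x) = (-6*x^2 - 8*x + 3)·exp(-x^2) and exp(-x^2) > 0 for every x, so f'(x) = 0 ⇔ -6*x^2 - 8*x + 3 = 0.
  6*x^2 + 8*x - 3 = 0 has no rational roots; quadratic formula: x = (-8 ± √136)/12.
  ⇒ x = -sqrt(34)/6 - 2/3 ≈ -1.6385, -2/3 + sqrt(34)/6 ≈ 0.3052

f''(x) = 2*(2*x^2*(3*x + 4) - 9*x - 4)*exp(-x^2)
Second-derivative test at each critical point:
  f''(-1.6385) = 0.7959 > 0 → local minimum
  f''(0.3052) = -10.6250 < 0 → local maximum

Critical points: x = -sqrt(34)/6 - 2/3 ≈ -1.6385 (local minimum); x = -2/3 + sqrt(34)/6 ≈ 0.3052 (local maximum)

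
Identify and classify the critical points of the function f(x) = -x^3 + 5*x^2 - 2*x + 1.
f'(x) = -3*x^2 + 10*x - 2

Solve f'(x) = 0:
  3*x^2 - 10*x + 2 = 0 has no rational roots; quadratic formula: x = (10 ± √76)/6.
  ⇒ x = 5/3 - sqrt(19)/3 ≈ 0.2137, sqrt(19)/3 + 5/3 ≈ 3.1196

f''(x) = 10 - 6*x
Second-derivative test at each critical point:
  f''(0.2137) = 8.7178 > 0 → local minimum
  f''(3.1196) = -8.7178 < 0 → local maximum

Critical points: x = 5/3 - sqrt(19)/3 ≈ 0.2137 (local minimum); x = sqrt(19)/3 + 5/3 ≈ 3.1196 (local maximum)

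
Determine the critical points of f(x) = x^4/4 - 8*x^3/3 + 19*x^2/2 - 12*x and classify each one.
f'(x) = x^3 - 8*x^2 + 19*x - 12

Solve f'(x) = 0:
  Factor: x^3 - 8*x^2 + 19*x - 12 = (x - 4)*(x - 3)*(x - 1) = 0.
  ⇒ x = 1, 3, 4

f''(x) = 3*x^2 - 16*x + 19
Second-derivative test at each critical point:
  f''(1) = 6 > 0 → local minimum
  f''(3) = -2 < 0 → local maximum
  f''(4) = 3 > 0 → local minimum

Critical points: x = 1 (local minimum); x = 3 (local maximum); x = 4 (local minimum)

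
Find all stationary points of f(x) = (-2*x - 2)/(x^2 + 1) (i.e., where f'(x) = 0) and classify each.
f'(x) = 2*(-x^2 + 2*x*(x + 1) - 1)/(x^2 + 1)^2

Solve f'(x) = 0:
  f'(x) = 2*(x^2 + 2*x - 1)/(x^2 + 1)^2; the denominator is positive wherever f is defined, so f'(x) = 0 ⇔ 2*x^2 + 4*x - 2 = 0.
  Factor: 2*x^2 + 4*x - 2 = 2*(x^2 + 2*x - 1); x^2 + 2*x - 1 = 0 has no rational roots; quadratic formula: x = (-2 ± √8)/2.
  ⇒ x = -sqrt(2) - 1 ≈ -2.4142, -1 + sqrt(2) ≈ 0.4142

f''(x) = 4*(-4*x^2*(x + 1) + (3*x + 1)*(x^2 + 1))/(x^2 + 1)^3
Second-derivative test at each critical point:
  f''(-2.4142) = -0.1213 < 0 → local maximum
  f''(0.4142) = 4.1213 > 0 → local minimum

Critical points: x = -sqrt(2) - 1 ≈ -2.4142 (local maximum); x = -1 + sqrt(2) ≈ 0.4142 (local minimum)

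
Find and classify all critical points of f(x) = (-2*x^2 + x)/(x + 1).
f'(x) = (-2*x^2 - 4*x + 1)/(x^2 + 2*x + 1)

Solve f'(x) = 0:
  f'(x) = -(2*x^2 + 4*x - 1)/(x + 1)^2; the denominator is positive wherever f is defined, so f'(x) = 0 ⇔ -2*x^2 - 4*x + 1 = 0.
  2*x^2 + 4*x - 1 = 0 has no rational roots; quadratic formula: x = (-4 ± √24)/4.
  ⇒ x = -sqrt(6)/2 - 1 ≈ -2.2247, -1 + sqrt(6)/2 ≈ 0.2247

f''(x) = -6/(x^3 + 3*x^2 + 3*x + 1)
Second-derivative test at each critical point:
  f''(-2.2247) = 3.2660 > 0 → local minimum
  f''(0.2247) = -3.2660 < 0 → local maximum

Critical points: x = -sqrt(6)/2 - 1 ≈ -2.2247 (local minimum); x = -1 + sqrt(6)/2 ≈ 0.2247 (local maximum)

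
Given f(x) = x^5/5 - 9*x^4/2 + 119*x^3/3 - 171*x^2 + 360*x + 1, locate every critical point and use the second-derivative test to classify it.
f'(x) = x^4 - 18*x^3 + 119*x^2 - 342*x + 360

Solve f'(x) = 0:
  Factor: x^4 - 18*x^3 + 119*x^2 - 342*x + 360 = (x - 6)*(x - 5)*(x - 4)*(x - 3) = 0.
  ⇒ x = 3, 4, 5, 6

f''(x) = 4*x^3 - 54*x^2 + 238*x - 342
Second-derivative test at each critical point:
  f''(3) = -6 < 0 → local maximum
  f''(4) = 2 > 0 → local minimum
  f''(5) = -2 < 0 → local maximum
  f''(6) = 6 > 0 → local minimum

Critical points: x = 3 (local maximum); x = 4 (local minimum); x = 5 (local maximum); x = 6 (local minimum)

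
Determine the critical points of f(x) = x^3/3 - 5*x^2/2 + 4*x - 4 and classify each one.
f'(x) = x^2 - 5*x + 4

Solve f'(x) = 0:
  Factor: x^2 - 5*x + 4 = (x - 4)*(x - 1) = 0.
  ⇒ x = 1, 4

f''(x) = 2*x - 5
Second-derivative test at each critical point:
  f''(1) = -3 < 0 → local maximum
  f''(4) = 3 > 0 → local minimum

Critical points: x = 1 (local maximum); x = 4 (local minimum)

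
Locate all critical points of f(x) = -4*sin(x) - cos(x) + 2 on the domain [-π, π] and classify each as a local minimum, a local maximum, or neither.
f'(x) = sin(x) - 4*cos(x)

Solve f'(x) = 0 on [-π, π]:
  f'(x) = 0 ⇔ -4*cos(x) = -sin(x) ⇔ tan(x) = 4, i.e. x = arctan(4) + nπ; keep the solutions lying in [-π, π].
  ⇒ x = -pi + atan(4) ≈ -1.8158, atan(4) ≈ 1.3258

f''(x) = 4*sin(x) + cos(x)
Second-derivative test at each critical point:
  f''(-1.8158) = -4.1231 < 0 → local maximum
  f''(1.3258) = 4.1231 > 0 → local minimum

Critical points: x = -pi + atan(4) ≈ -1.8158 (local maximum); x = atan(4) ≈ 1.3258 (local minimum)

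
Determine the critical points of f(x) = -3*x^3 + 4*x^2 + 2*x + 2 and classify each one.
f'(x) = -9*x^2 + 8*x + 2

Solve f'(x) = 0:
  9*x^2 - 8*x - 2 = 0 has no rational roots; quadratic formula: x = (8 ± √136)/18.
  ⇒ x = 4/9 - sqrt(34)/9 ≈ -0.2034, 4/9 + sqrt(34)/9 ≈ 1.0923

f''(x) = 8 - 18*x
Second-derivative test at each critical point:
  f''(-0.2034) = 11.6619 > 0 → local minimum
  f''(1.0923) = -11.6619 < 0 → local maximum

Critical points: x = 4/9 - sqrt(34)/9 ≈ -0.2034 (local minimum); x = 4/9 + sqrt(34)/9 ≈ 1.0923 (local maximum)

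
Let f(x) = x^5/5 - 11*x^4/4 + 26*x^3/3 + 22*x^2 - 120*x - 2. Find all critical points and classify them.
f'(x) = x^4 - 11*x^3 + 26*x^2 + 44*x - 120

Solve f'(x) = 0:
  Factor: x^4 - 11*x^3 + 26*x^2 + 44*x - 120 = (x - 6)*(x - 5)*(x - 2)*(x + 2) = 0.
  ⇒ x = -2, 2, 5, 6

f''(x) = 4*x^3 - 33*x^2 + 52*x + 44
Second-derivative test at each critical point:
  f''(-2) = -224 < 0 → local maximum
  f''(2) = 48 > 0 → local minimum
  f''(5) = -21 < 0 → local maximum
  f''(6) = 32 > 0 → local minimum

Critical points: x = -2 (local maximum); x = 2 (local minimum); x = 5 (local maximum); x = 6 (local minimum)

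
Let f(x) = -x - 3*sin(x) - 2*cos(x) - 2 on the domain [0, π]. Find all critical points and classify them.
f'(x) = 2*sin(x) - 3*cos(x) - 1

Solve f'(x) = 0 on [0, π]:
  f'(x) = 0 ⇔ 2*sin(x) - 3*cos(x) = 1. Write the left side as R·cos(x + φ) with R = √((-3)² + (-2)²) = sqrt(13), cos φ = -3*sqrt(13)/13, sin φ = -2*sqrt(13)/13; then cos(x + φ) = sqrt(13)/13. Solve for x and keep the solutions lying in [0, π].
  ⇒ x = atan((2 + 6*sqrt(3))/(-3 + 4*sqrt(3))) ≈ 1.2638

f''(x) = 3*sin(x) + 2*cos(x)
Second-derivative test at each critical point:
  f''(1.2638) = 3.4641 > 0 → local minimum

Critical points: x = atan((2 + 6*sqrt(3))/(-3 + 4*sqrt(3))) ≈ 1.2638 (local minimum)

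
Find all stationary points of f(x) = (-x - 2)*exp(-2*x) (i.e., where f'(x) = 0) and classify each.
f'(x) = (2*x + 3)*exp(-2*x)

Solve f'(x) = 0:
  f'(x) = (2*x + 3)·exp(-2*x) and exp(-2*x) > 0 for every x, so f'(x) = 0 ⇔ 2*x + 3 = 0.
  2*x + 3 = 0.
  ⇒ x = -3/2

f''(x) = 4*(-x - 1)*exp(-2*x)
Second-derivative test at each critical point:
  f''(-3/2) = 40.1711 > 0 → local minimum

Critical points: x = -3/2 (local minimum)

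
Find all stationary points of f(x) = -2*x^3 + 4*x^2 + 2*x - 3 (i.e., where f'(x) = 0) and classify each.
f'(x) = -6*x^2 + 8*x + 2

Solve f'(x) = 0:
  Factor: -6*x^2 + 8*x + 2 = -2*(3*x^2 - 4*x - 1); 3*x^2 - 4*x - 1 = 0 has no rational roots; quadratic formula: x = (4 ± √28)/6.
  ⇒ x = 2/3 - sqrt(7)/3 ≈ -0.2153, 2/3 + sqrt(7)/3 ≈ 1.5486

f''(x) = 8 - 12*x
Second-derivative test at each critical point:
  f''(-0.2153) = 10.5830 > 0 → local minimum
  f''(1.5486) = -10.5830 < 0 → local maximum

Critical points: x = 2/3 - sqrt(7)/3 ≈ -0.2153 (local minimum); x = 2/3 + sqrt(7)/3 ≈ 1.5486 (local maximum)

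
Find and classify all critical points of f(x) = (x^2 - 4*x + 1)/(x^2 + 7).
f'(x) = 4*(x^2 + 3*x - 7)/(x^4 + 14*x^2 + 49)

Solve f'(x) = 0:
  f'(x) = 4*(x^2 + 3*x - 7)/(x^2 + 7)^2; the denominator is positive wherever f is defined, so f'(x) = 0 ⇔ 4*x^2 + 12*x - 28 = 0.
  Factor: 4*x^2 + 12*x - 28 = 4*(x^2 + 3*x - 7); x^2 + 3*x - 7 = 0 has no rational roots; quadratic formula: x = (-3 ± √37)/2.
  ⇒ x = -sqrt(37)/2 - 3/2 ≈ -4.5414, -3/2 + sqrt(37)/2 ≈ 1.5414

f''(x) = 4*(-2*x^3 - 9*x^2 + 42*x + 21)/(x^6 + 21*x^4 + 147*x^2 + 343)
Second-derivative test at each critical point:
  f''(-4.5414) = -0.0319 < 0 → local maximum
  f''(1.5414) = 0.2768 > 0 → local minimum

Critical points: x = -sqrt(37)/2 - 3/2 ≈ -4.5414 (local maximum); x = -3/2 + sqrt(37)/2 ≈ 1.5414 (local minimum)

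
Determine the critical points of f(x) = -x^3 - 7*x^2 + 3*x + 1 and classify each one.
f'(x) = -3*x^2 - 14*x + 3

Solve f'(x) = 0:
  3*x^2 + 14*x - 3 = 0 has no rational roots; quadratic formula: x = (-14 ± √232)/6.
  ⇒ x = -sqrt(58)/3 - 7/3 ≈ -4.8719, -7/3 + sqrt(58)/3 ≈ 0.2053

f''(x) = -6*x - 14
Second-derivative test at each critical point:
  f''(-4.8719) = 15.2315 > 0 → local minimum
  f''(0.2053) = -15.2315 < 0 → local maximum

Critical points: x = -sqrt(58)/3 - 7/3 ≈ -4.8719 (local minimum); x = -7/3 + sqrt(58)/3 ≈ 0.2053 (local maximum)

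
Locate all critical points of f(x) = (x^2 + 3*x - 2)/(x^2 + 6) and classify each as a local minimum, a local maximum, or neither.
f'(x) = (-3*x^2 + 16*x + 18)/(x^4 + 12*x^2 + 36)

Solve f'(x) = 0:
  f'(x) = -(3*x^2 - 16*x - 18)/(x^2 + 6)^2; the denominator is positive wherever f is defined, so f'(x) = 0 ⇔ -3*x^2 + 16*x + 18 = 0.
  3*x^2 - 16*x - 18 = 0 has no rational roots; quadratic formula: x = (16 ± √472)/6.
  ⇒ x = 8/3 - sqrt(118)/3 ≈ -0.9543, 8/3 + sqrt(118)/3 ≈ 6.2876

f''(x) = 6*(x^3 - 8*x^2 - 18*x + 16)/(x^6 + 18*x^4 + 108*x^2 + 216)
Second-derivative test at each critical point:
  f''(-0.9543) = 0.4549 > 0 → local minimum
  f''(6.2876) = -0.0105 < 0 → local maximum

Critical points: x = 8/3 - sqrt(118)/3 ≈ -0.9543 (local minimum); x = 8/3 + sqrt(118)/3 ≈ 6.2876 (local maximum)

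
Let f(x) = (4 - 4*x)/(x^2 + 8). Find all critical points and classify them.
f'(x) = 4*(-x^2 + 2*x*(x - 1) - 8)/(x^2 + 8)^2

Solve f'(x) = 0:
  f'(x) = 4*(x - 4)*(x + 2)/(x^2 + 8)^2; the denominator is positive wherever f is defined, so f'(x) = 0 ⇔ 4*x^2 - 8*x - 32 = 0.
  Factor: 4*x^2 - 8*x - 32 = 4*(x - 4)*(x + 2) = 0.
  ⇒ x = -2, 4

f''(x) = 8*(4*x^2*(1 - x) + (3*x - 1)*(x^2 + 8))/(x^2 + 8)^3
Second-derivative test at each critical point:
  f''(-2) = -1/6 < 0 → local maximum
  f''(4) = 1/24 > 0 → local minimum

Critical points: x = -2 (local maximum); x = 4 (local minimum)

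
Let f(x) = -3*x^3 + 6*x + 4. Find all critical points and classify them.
f'(x) = 6 - 9*x^2

Solve f'(x) = 0:
  Factor: 6 - 9*x^2 = -3*(3*x^2 - 2); 3*x^2 - 2 = 0 has no rational roots; quadratic formula: x = (0 ± √24)/6.
  ⇒ x = -sqrt(6)/3 ≈ -0.8165, sqrt(6)/3 ≈ 0.8165

f''(x) = -18*x
Second-derivative test at each critical point:
  f''(-0.8165) = 14.6969 > 0 → local minimum
  f''(0.8165) = -14.6969 < 0 → local maximum

Critical points: x = -sqrt(6)/3 ≈ -0.8165 (local minimum); x = sqrt(6)/3 ≈ 0.8165 (local maximum)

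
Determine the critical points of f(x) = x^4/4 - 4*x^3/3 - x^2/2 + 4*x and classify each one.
f'(x) = x^3 - 4*x^2 - x + 4

Solve f'(x) = 0:
  Factor: x^3 - 4*x^2 - x + 4 = (x - 4)*(x - 1)*(x + 1) = 0.
  ⇒ x = -1, 1, 4

f''(x) = 3*x^2 - 8*x - 1
Second-derivative test at each critical point:
  f''(-1) = 10 > 0 → local minimum
  f''(1) = -6 < 0 → local maximum
  f''(4) = 15 > 0 → local minimum

Critical points: x = -1 (local minimum); x = 1 (local maximum); x = 4 (local minimum)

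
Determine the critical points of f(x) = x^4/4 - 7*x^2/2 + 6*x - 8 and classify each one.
f'(x) = x^3 - 7*x + 6

Solve f'(x) = 0:
  Factor: x^3 - 7*x + 6 = (x - 2)*(x - 1)*(x + 3) = 0.
  ⇒ x = -3, 1, 2

f''(x) = 3*x^2 - 7
Second-derivative test at each critical point:
  f''(-3) = 20 > 0 → local minimum
  f''(1) = -4 < 0 → local maximum
  f''(2) = 5 > 0 → local minimum

Critical points: x = -3 (local minimum); x = 1 (local maximum); x = 2 (local minimum)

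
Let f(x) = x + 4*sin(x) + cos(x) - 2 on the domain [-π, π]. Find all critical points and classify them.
f'(x) = -sin(x) + 4*cos(x) + 1

Solve f'(x) = 0 on [-π, π]:
  f'(x) = 0 ⇔ -sin(x) + 4*cos(x) = -1. Write the left side as R·cos(x + φ) with R = √(4² + 1²) = sqrt(17), cos φ = 4*sqrt(17)/17, sin φ = sqrt(17)/17; then cos(x + φ) = -sqrt(17)/17. Solve for x and keep the solutions lying in [-π, π].
  ⇒ x = -pi + atan(15/8) ≈ -2.0608, pi/2 ≈ 1.5708

f''(x) = -4*sin(x) - cos(x)
Second-derivative test at each critical point:
  f''(-2.0608) = 4 > 0 → local minimum
  f''(1.5708) = -4 < 0 → local maximum

Critical points: x = -pi + atan(15/8) ≈ -2.0608 (local minimum); x = pi/2 ≈ 1.5708 (local maximum)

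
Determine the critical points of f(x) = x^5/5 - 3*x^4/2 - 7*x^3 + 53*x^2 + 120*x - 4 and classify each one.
f'(x) = x^4 - 6*x^3 - 21*x^2 + 106*x + 120

Solve f'(x) = 0:
  Factor: x^4 - 6*x^3 - 21*x^2 + 106*x + 120 = (x - 6)*(x - 5)*(x + 1)*(x + 4) = 0.
  ⇒ x = -4, -1, 5, 6

f''(x) = 4*x^3 - 18*x^2 - 42*x + 106
Second-derivative test at each critical point:
  f''(-4) = -270 < 0 → local maximum
  f''(-1) = 126 > 0 → local minimum
  f''(5) = -54 < 0 → local maximum
  f''(6) = 70 > 0 → local minimum

Critical points: x = -4 (local maximum); x = -1 (local minimum); x = 5 (local maximum); x = 6 (local minimum)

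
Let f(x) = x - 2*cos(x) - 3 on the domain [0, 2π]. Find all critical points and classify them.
f'(x) = 2*sin(x) + 1

Solve f'(x) = 0 on [0, 2π]:
  f'(x) = 0 ⇔ sin(x) = -1/2, i.e. x = arcsin(-1/2) + 2nπ or x = π − arcsin(-1/2) + 2nπ; keep the solutions lying in [0, 2π].
  ⇒ x = 7*pi/6 ≈ 3.6652, 11*pi/6 ≈ 5.7596

f''(x) = 2*cos(x)
Second-derivative test at each critical point:
  f''(3.6652) = -1.7321 < 0 → local maximum
  f''(5.7596) = 1.7321 > 0 → local minimum

Critical points: x = 7*pi/6 ≈ 3.6652 (local maximum); x = 11*pi/6 ≈ 5.7596 (local minimum)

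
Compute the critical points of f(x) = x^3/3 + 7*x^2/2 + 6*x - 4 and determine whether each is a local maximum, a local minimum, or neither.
f'(x) = x^2 + 7*x + 6

Solve f'(x) = 0:
  Factor: x^2 + 7*x + 6 = (x + 1)*(x + 6) = 0.
  ⇒ x = -6, -1

f''(x) = 2*x + 7
Second-derivative test at each critical point:
  f''(-6) = -5 < 0 → local maximum
  f''(-1) = 5 > 0 → local minimum

Critical points: x = -6 (local maximum); x = -1 (local minimum)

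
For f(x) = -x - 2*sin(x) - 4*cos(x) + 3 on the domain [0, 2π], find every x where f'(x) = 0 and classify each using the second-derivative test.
f'(x) = 4*sin(x) - 2*cos(x) - 1

Solve f'(x) = 0 on [0, 2π]:
  f'(x) = 0 ⇔ 4*sin(x) - 2*cos(x) = 1. Write the left side as R·cos(x + φ) with R = √((-2)² + (-4)²) = 2*sqrt(5), cos φ = -sqrt(5)/5, sin φ = -2*sqrt(5)/5; then cos(x + φ) = sqrt(5)/10. Solve for x and keep the solutions lying in [0, 2π].
  ⇒ x = atan((2 + sqrt(19))/(-1 + 2*sqrt(19))) ≈ 0.6892, atan((2 - sqrt(19))/(-2*sqrt(19) - 1)) + pi ≈ 3.3797

f''(x) = 2*sin(x) + 4*cos(x)
Second-derivative test at each critical point:
  f''(0.6892) = 4.3589 > 0 → local minimum
  f''(3.3797) = -4.3589 < 0 → local maximum

Critical points: x = atan((2 + sqrt(19))/(-1 + 2*sqrt(19))) ≈ 0.6892 (local minimum); x = atan((2 - sqrt(19))/(-2*sqrt(19) - 1)) + pi ≈ 3.3797 (local maximum)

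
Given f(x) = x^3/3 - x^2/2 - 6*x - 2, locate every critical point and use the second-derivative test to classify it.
f'(x) = x^2 - x - 6

Solve f'(x) = 0:
  Factor: x^2 - x - 6 = (x - 3)*(x + 2) = 0.
  ⇒ x = -2, 3

f''(x) = 2*x - 1
Second-derivative test at each critical point:
  f''(-2) = -5 < 0 → local maximum
  f''(3) = 5 > 0 → local minimum

Critical points: x = -2 (local maximum); x = 3 (local minimum)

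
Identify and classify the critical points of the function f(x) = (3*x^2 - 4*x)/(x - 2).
f'(x) = (3*x^2 - 12*x + 8)/(x^2 - 4*x + 4)

Solve f'(x) = 0:
  f'(x) = (3*x^2 - 12*x + 8)/(x - 2)^2; the denominator is positive wherever f is defined, so f'(x) = 0 ⇔ 3*x^2 - 12*x + 8 = 0.
  3*x^2 - 12*x + 8 = 0 has no rational roots; quadratic formula: x = (12 ± √48)/6.
  ⇒ x = 2 - 2*sqrt(3)/3 ≈ 0.8453, 2*sqrt(3)/3 + 2 ≈ 3.1547

f''(x) = 8/(x^3 - 6*x^2 + 12*x - 8)
Second-derivative test at each critical point:
  f''(0.8453) = -5.1962 < 0 → local maximum
  f''(3.1547) = 5.1962 > 0 → local minimum

Critical points: x = 2 - 2*sqrt(3)/3 ≈ 0.8453 (local maximum); x = 2*sqrt(3)/3 + 2 ≈ 3.1547 (local minimum)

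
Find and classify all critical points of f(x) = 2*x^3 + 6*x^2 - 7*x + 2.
f'(x) = 6*x^2 + 12*x - 7

Solve f'(x) = 0:
  6*x^2 + 12*x - 7 = 0 has no rational roots; quadratic formula: x = (-12 ± √312)/12.
  ⇒ x = -sqrt(78)/6 - 1 ≈ -2.4720, -1 + sqrt(78)/6 ≈ 0.4720

f''(x) = 12*x + 12
Second-derivative test at each critical point:
  f''(-2.4720) = -17.6635 < 0 → local maximum
  f''(0.4720) = 17.6635 > 0 → local minimum

Critical points: x = -sqrt(78)/6 - 1 ≈ -2.4720 (local maximum); x = -1 + sqrt(78)/6 ≈ 0.4720 (local minimum)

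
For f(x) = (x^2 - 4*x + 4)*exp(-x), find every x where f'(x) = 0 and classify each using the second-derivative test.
f'(x) = (-x^2 + 6*x - 8)*exp(-x)

Solve f'(x) = 0:
  f'(x) = (-x^2 + 6*x - 8)·exp(-x) and exp(-x) > 0 for every x, so f'(x) = 0 ⇔ -x^2 + 6*x - 8 = 0.
  Factor: -x^2 + 6*x - 8 = -(x - 4)*(x - 2) = 0.
  ⇒ x = 2, 4

f''(x) = (x^2 - 8*x + 14)*exp(-x)
Second-derivative test at each critical point:
  f''(2) = 0.2707 > 0 → local minimum
  f''(4) = -0.0366 < 0 → local maximum

Critical points: x = 2 (local minimum); x = 4 (local maximum)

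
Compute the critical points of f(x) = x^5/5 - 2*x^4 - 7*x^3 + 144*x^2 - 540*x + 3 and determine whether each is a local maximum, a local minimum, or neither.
f'(x) = x^4 - 8*x^3 - 21*x^2 + 288*x - 540

Solve f'(x) = 0:
  Factor: x^4 - 8*x^3 - 21*x^2 + 288*x - 540 = (x - 6)*(x - 5)*(x - 3)*(x + 6) = 0.
  ⇒ x = -6, 3, 5, 6

f''(x) = 4*x^3 - 24*x^2 - 42*x + 288
Second-derivative test at each critical point:
  f''(-6) = -1188 < 0 → local maximum
  f''(3) = 54 > 0 → local minimum
  f''(5) = -22 < 0 → local maximum
  f''(6) = 36 > 0 → local minimum

Critical points: x = -6 (local maximum); x = 3 (local minimum); x = 5 (local maximum); x = 6 (local minimum)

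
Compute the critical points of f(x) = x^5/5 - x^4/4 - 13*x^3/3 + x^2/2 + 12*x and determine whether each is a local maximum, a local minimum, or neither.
f'(x) = x^4 - x^3 - 13*x^2 + x + 12

Solve f'(x) = 0:
  Factor: x^4 - x^3 - 13*x^2 + x + 12 = (x - 4)*(x - 1)*(x + 1)*(x + 3) = 0.
  ⇒ x = -3, -1, 1, 4

f''(x) = 4*x^3 - 3*x^2 - 26*x + 1
Second-derivative test at each critical point:
  f''(-3) = -56 < 0 → local maximum
  f''(-1) = 20 > 0 → local minimum
  f''(1) = -24 < 0 → local maximum
  f''(4) = 105 > 0 → local minimum

Critical points: x = -3 (local maximum); x = -1 (local minimum); x = 1 (local maximum); x = 4 (local minimum)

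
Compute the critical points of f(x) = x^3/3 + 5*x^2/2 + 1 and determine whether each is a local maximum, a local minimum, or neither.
f'(x) = x*(x + 5)

Solve f'(x) = 0:
  Factor: x^2 + 5*x = x*(x + 5) = 0.
  ⇒ x = -5, 0

f''(x) = 2*x + 5
Second-derivative test at each critical point:
  f''(-5) = -5 < 0 → local maximum
  f''(0) = 5 > 0 → local minimum

Critical points: x = -5 (local maximum); x = 0 (local minimum)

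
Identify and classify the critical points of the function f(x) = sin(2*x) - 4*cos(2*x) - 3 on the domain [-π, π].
f'(x) = 8*sin(2*x) + 2*cos(2*x)

Solve f'(x) = 0 on [-π, π]:
  f'(x) = 0 ⇔ cos(2*x) = -4*sin(2*x) ⇔ tan(2*x) = -1/4, i.e. 2*x = arctan(-1/4) + nπ; keep the solutions lying in [-π, π].
  ⇒ x = -pi/2 - atan(1/4)/2 ≈ -1.6933, -atan(1/4)/2 ≈ -0.1225, -atan(1/4)/2 + pi/2 ≈ 1.4483, pi - atan(1/4)/2 ≈ 3.0191

f''(x) = -4*sin(2*x) + 16*cos(2*x)
Second-derivative test at each critical point:
  f''(-1.6933) = -16.4924 < 0 → local maximum
  f''(-0.1225) = 16.4924 > 0 → local minimum
  f''(1.4483) = -16.4924 < 0 → local maximum
  f''(3.0191) = 16.4924 > 0 → local minimum

Critical points: x = -pi/2 - atan(1/4)/2 ≈ -1.6933 (local maximum); x = -atan(1/4)/2 ≈ -0.1225 (local minimum); x = -atan(1/4)/2 + pi/2 ≈ 1.4483 (local maximum); x = pi - atan(1/4)/2 ≈ 3.0191 (local minimum)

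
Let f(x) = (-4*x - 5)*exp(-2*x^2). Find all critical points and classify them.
f'(x) = 4*(x*(4*x + 5) - 1)*exp(-2*x^2)

Solve f'(x) = 0:
  f'(x) = (16*x^2 + 20*x - 4)·exp(-2*x^2) and exp(-2*x^2) > 0 for every x, so f'(x) = 0 ⇔ 16*x^2 + 20*x - 4 = 0.
  Factor: 16*x^2 + 20*x - 4 = 4*(4*x^2 + 5*x - 1); 4*x^2 + 5*x - 1 = 0 has no rational roots; quadratic formula: x = (-5 ± √41)/8.
  ⇒ x = -sqrt(41)/8 - 5/8 ≈ -1.4254, -5/8 + sqrt(41)/8 ≈ 0.1754

f''(x) = 4*(-16*x^3 - 20*x^2 + 12*x + 5)*exp(-2*x^2)
Second-derivative test at each critical point:
  f''(-1.4254) = -0.4403 < 0 → local maximum
  f''(0.1754) = 24.0842 > 0 → local minimum

Critical points: x = -sqrt(41)/8 - 5/8 ≈ -1.4254 (local maximum); x = -5/8 + sqrt(41)/8 ≈ 0.1754 (local minimum)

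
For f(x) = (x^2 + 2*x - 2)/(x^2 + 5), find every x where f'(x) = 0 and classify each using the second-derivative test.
f'(x) = 2*(-x^2 + 7*x + 5)/(x^4 + 10*x^2 + 25)

Solve f'(x) = 0:
  f'(x) = -2*(x^2 - 7*x - 5)/(x^2 + 5)^2; the denominator is positive wherever f is defined, so f'(x) = 0 ⇔ -2*x^2 + 14*x + 10 = 0.
  Factor: -2*x^2 + 14*x + 10 = -2*(x^2 - 7*x - 5); x^2 - 7*x - 5 = 0 has no rational roots; quadratic formula: x = (7 ± √69)/2.
  ⇒ x = 7/2 - sqrt(69)/2 ≈ -0.6533, 7/2 + sqrt(69)/2 ≈ 7.6533

f''(x) = 2*(2*x^3 - 21*x^2 - 30*x + 35)/(x^6 + 15*x^4 + 75*x^2 + 125)
Second-derivative test at each critical point:
  f''(-0.6533) = 0.5641 > 0 → local minimum
  f''(7.6533) = -0.0041 < 0 → local maximum

Critical points: x = 7/2 - sqrt(69)/2 ≈ -0.6533 (local minimum); x = 7/2 + sqrt(69)/2 ≈ 7.6533 (local maximum)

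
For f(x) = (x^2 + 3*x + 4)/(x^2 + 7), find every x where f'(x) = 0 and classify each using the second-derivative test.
f'(x) = 3*(-x^2 + 2*x + 7)/(x^4 + 14*x^2 + 49)

Solve f'(x) = 0:
  f'(x) = -3*(x^2 - 2*x - 7)/(x^2 + 7)^2; the denominator is positive wherever f is defined, so f'(x) = 0 ⇔ -3*x^2 + 6*x + 21 = 0.
  Factor: -3*x^2 + 6*x + 21 = -3*(x^2 - 2*x - 7); x^2 - 2*x - 7 = 0 has no rational roots; quadratic formula: x = (2 ± √32)/2.
  ⇒ x = 1 - 2*sqrt(2) ≈ -1.8284, 1 + 2*sqrt(2) ≈ 3.8284

f''(x) = 6*(x^3 - 3*x^2 - 21*x + 7)/(x^6 + 21*x^4 + 147*x^2 + 343)
Second-derivative test at each critical point:
  f''(-1.8284) = 0.1586 > 0 → local minimum
  f''(3.8284) = -0.0362 < 0 → local maximum

Critical points: x = 1 - 2*sqrt(2) ≈ -1.8284 (local minimum); x = 1 + 2*sqrt(2) ≈ 3.8284 (local maximum)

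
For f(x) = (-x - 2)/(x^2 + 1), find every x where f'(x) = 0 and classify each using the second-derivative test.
f'(x) = (-x^2 + 2*x*(x + 2) - 1)/(x^2 + 1)^2

Solve f'(x) = 0:
  f'(x) = (x^2 + 4*x - 1)/(x^2 + 1)^2; the denominator is positive wherever f is defined, so f'(x) = 0 ⇔ x^2 + 4*x - 1 = 0.
  x^2 + 4*x - 1 = 0 has no rational roots; quadratic formula: x = (-4 ± √20)/2.
  ⇒ x = -sqrt(5) - 2 ≈ -4.2361, -2 + sqrt(5) ≈ 0.2361

f''(x) = 2*(-4*x^2*(x + 2) + (3*x + 2)*(x^2 + 1))/(x^2 + 1)^3
Second-derivative test at each critical point:
  f''(-4.2361) = -0.0125 < 0 → local maximum
  f''(0.2361) = 4.0125 > 0 → local minimum

Critical points: x = -sqrt(5) - 2 ≈ -4.2361 (local maximum); x = -2 + sqrt(5) ≈ 0.2361 (local minimum)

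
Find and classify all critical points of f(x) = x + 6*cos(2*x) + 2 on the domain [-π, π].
f'(x) = 1 - 12*sin(2*x)

Solve f'(x) = 0 on [-π, π]:
  f'(x) = 0 ⇔ sin(2*x) = 1/12, i.e. 2*x = arcsin(1/12) + 2nπ or 2*x = π − arcsin(1/12) + 2nπ; keep the solutions lying in [-π, π].
  ⇒ x = -pi + asin(1/12)/2 ≈ -3.0999, -pi/2 - asin(1/12)/2 ≈ -1.6125, asin(1/12)/2 ≈ 0.0417, -asin(1/12)/2 + pi/2 ≈ 1.5291

f''(x) = -24*cos(2*x)
Second-derivative test at each critical point:
  f''(-3.0999) = -23.9165 < 0 → local maximum
  f''(-1.6125) = 23.9165 > 0 → local minimum
  f''(0.0417) = -23.9165 < 0 → local maximum
  f''(1.5291) = 23.9165 > 0 → local minimum

Critical points: x = -pi + asin(1/12)/2 ≈ -3.0999 (local maximum); x = -pi/2 - asin(1/12)/2 ≈ -1.6125 (local minimum); x = asin(1/12)/2 ≈ 0.0417 (local maximum); x = -asin(1/12)/2 + pi/2 ≈ 1.5291 (local minimum)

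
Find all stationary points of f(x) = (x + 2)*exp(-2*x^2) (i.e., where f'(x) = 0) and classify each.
f'(x) = (-4*x*(x + 2) + 1)*exp(-2*x^2)

Solve f'(x) = 0:
  f'(x) = (-4*x^2 - 8*x + 1)·exp(-2*x^2) and exp(-2*x^2) > 0 for every x, so f'(x) = 0 ⇔ -4*x^2 - 8*x + 1 = 0.
  4*x^2 + 8*x - 1 = 0 has no rational roots; quadratic formula: x = (-8 ± √80)/8.
  ⇒ x = -sqrt(5)/2 - 1 ≈ -2.1180, -1 + sqrt(5)/2 ≈ 0.1180

f''(x) = 4*(4*x^2*(x + 2) - 3*x - 2)*exp(-2*x^2)
Second-derivative test at each critical point:
  f''(-2.1180) = 0.0011 > 0 → local minimum
  f''(0.1180) = -8.6985 < 0 → local maximum

Critical points: x = -sqrt(5)/2 - 1 ≈ -2.1180 (local minimum); x = -1 + sqrt(5)/2 ≈ 0.1180 (local maximum)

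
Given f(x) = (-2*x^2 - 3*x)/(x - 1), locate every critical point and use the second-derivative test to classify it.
f'(x) = (-2*x^2 + 4*x + 3)/(x^2 - 2*x + 1)

Solve f'(x) = 0:
  f'(x) = -(2*x^2 - 4*x - 3)/(x - 1)^2; the denominator is positive wherever f is defined, so f'(x) = 0 ⇔ -2*x^2 + 4*x + 3 = 0.
  2*x^2 - 4*x - 3 = 0 has no rational roots; quadratic formula: x = (4 ± √40)/4.
  ⇒ x = 1 - sqrt(10)/2 ≈ -0.5811, 1 + sqrt(10)/2 ≈ 2.5811

f''(x) = -10/(x^3 - 3*x^2 + 3*x - 1)
Second-derivative test at each critical point:
  f''(-0.5811) = 2.5298 > 0 → local minimum
  f''(2.5811) = -2.5298 < 0 → local maximum

Critical points: x = 1 - sqrt(10)/2 ≈ -0.5811 (local minimum); x = 1 + sqrt(10)/2 ≈ 2.5811 (local maximum)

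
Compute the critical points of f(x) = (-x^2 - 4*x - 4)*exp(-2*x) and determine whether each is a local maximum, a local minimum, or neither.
f'(x) = 2*(x^2 + 3*x + 2)*exp(-2*x)

Solve f'(x) = 0:
  f'(x) = (2*x^2 + 6*x + 4)·exp(-2*x) and exp(-2*x) > 0 for every x, so f'(x) = 0 ⇔ 2*x^2 + 6*x + 4 = 0.
  Factor: 2*x^2 + 6*x + 4 = 2*(x + 1)*(x + 2) = 0.
  ⇒ x = -2, -1

f''(x) = 2*(-2*x^2 - 4*x - 1)*exp(-2*x)
Second-derivative test at each critical point:
  f''(-2) = -109.1963 < 0 → local maximum
  f''(-1) = 14.7781 > 0 → local minimum

Critical points: x = -2 (local maximum); x = -1 (local minimum)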